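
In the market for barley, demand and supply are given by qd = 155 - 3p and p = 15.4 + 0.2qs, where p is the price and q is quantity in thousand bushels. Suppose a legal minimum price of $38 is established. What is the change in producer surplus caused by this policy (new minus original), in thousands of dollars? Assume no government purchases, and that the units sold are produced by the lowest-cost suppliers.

296.1

Rearranging supply gives qs = 5p - 77. Equilibrium: 155 - 3p = 5p - 77, so 232 = 8p and p* = 29, q* = 68.
Since 38 > 29, the floor is binding.
At p = 38: qd = 155 - 3·38 = 41 and qs = 5·38 - 77 = 113.
Producer surplus without the control is ½ · (29 - 15.4) · 68 = 462.4.
With the floor, 41 units are sold at 38. The supply price at q = 41 is 23.6, so PS = ½ · [(38 - 15.4) + (38 - 23.6)] · 41 = 758.5.
Change in producer surplus = 758.5 - 462.4 = 296.1.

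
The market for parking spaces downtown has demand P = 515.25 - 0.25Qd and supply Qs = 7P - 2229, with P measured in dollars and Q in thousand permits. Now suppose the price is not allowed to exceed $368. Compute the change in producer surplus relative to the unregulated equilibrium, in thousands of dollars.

Rearranging demand gives Qd = 2061 - 4P. Equilibrium: 2061 - 4P = 7P - 2229, so 4290 = 11P and P* = 390, Q* = 501.
Since 368 < 390, the ceiling is binding.
At P = 368: Qd = 2061 - 4·368 = 589 and Qs = 7·368 - 2229 = 347.
Producer surplus without the control is ½ · (390 - 2229/7) · 501 = 251001/14.
With the ceiling, producers sell 347 units at 368, so PS = ½ · (368 - 2229/7) · 347 = 120409/14.
Change in producer surplus = 120409/14 - 251001/14 = -9328.

-9328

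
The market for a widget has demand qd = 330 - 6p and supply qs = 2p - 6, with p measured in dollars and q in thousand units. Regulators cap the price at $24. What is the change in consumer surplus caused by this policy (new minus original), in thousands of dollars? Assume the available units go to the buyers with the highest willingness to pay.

648

Equilibrium: 330 - 6p = 2p - 6, so 336 = 8p and p* = 42, q* = 78.
The ceiling of 24 is below the equilibrium price 42, so it binds.
At p = 24: qd = 330 - 6·24 = 186 and qs = 2·24 - 6 = 42.
Consumer surplus without the control is ½ · (55 - 42) · 78 = 507.
With the ceiling, 42 units are sold at 24 (assume they go to the highest-value buyers). The demand price at q = 42 is 48, so CS = ½ · [(55 - 24) + (48 - 24)] · 42 = 1155.
Change in consumer surplus = 1155 - 507 = 648.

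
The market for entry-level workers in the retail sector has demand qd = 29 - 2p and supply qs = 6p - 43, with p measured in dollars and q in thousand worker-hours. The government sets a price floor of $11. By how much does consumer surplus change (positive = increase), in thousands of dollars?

In a free market, 29 - 2p = 6p - 43 gives the equilibrium p* = 9, q* = 11.
Since 11 > 9, the floor is binding.
At p = 11: qd = 29 - 2·11 = 7 and qs = 6·11 - 43 = 23.
Consumer surplus without the control is ½ · (14.5 - 9) · 11 = 30.25.
With the floor, consumers buy 7 units at 11, so CS = ½ · (14.5 - 11) · 7 = 12.25.
Change in consumer surplus = 12.25 - 30.25 = -18.

-18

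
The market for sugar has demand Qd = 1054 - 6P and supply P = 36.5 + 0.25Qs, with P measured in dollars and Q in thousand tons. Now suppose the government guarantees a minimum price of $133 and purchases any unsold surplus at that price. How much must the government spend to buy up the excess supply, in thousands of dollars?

17290

Rearranging supply gives Qs = 4P - 146. Setting quantity demanded equal to quantity supplied, 1054 - 6P = 4P - 146, gives P* = 120 and Q* = 334.
Because the floor (133) lies above the market-clearing price, it is binding.
At P = 133: Qd = 1054 - 6·133 = 256 and Qs = 4·133 - 146 = 386.
Surplus = Qs - Qd = 130.
Government expenditure = surplus × support price = 130 × 133 = 17290.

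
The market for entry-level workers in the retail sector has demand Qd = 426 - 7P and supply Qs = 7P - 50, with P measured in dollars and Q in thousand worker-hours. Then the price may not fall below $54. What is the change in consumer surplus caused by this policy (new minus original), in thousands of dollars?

-2360

Setting quantity demanded equal to quantity supplied, 426 - 7P = 7P - 50, gives P* = 34 and Q* = 188.
Because the floor (54) lies above the market-clearing price, it is binding.
At P = 54: Qd = 426 - 7·54 = 48 and Qs = 7·54 - 50 = 328.
Consumer surplus without the control is ½ · (426/7 - 34) · 188 = 17672/7.
With the floor, consumers buy 48 units at 54, so CS = ½ · (426/7 - 54) · 48 = 1152/7.
Change in consumer surplus = 1152/7 - 17672/7 = -2360.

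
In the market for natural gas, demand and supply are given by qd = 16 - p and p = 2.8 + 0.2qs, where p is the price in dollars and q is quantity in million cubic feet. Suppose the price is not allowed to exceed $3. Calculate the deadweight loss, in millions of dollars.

60

Rearranging supply gives qs = 5p - 14. Without the control the market clears where 16 - p = 5p - 14, i.e. p* = 5 and q* = 11.
Because the ceiling (3) lies below the market-clearing price, it is binding.
At p = 3: qd = 16 - 3 = 13 and qs = 5·3 - 14 = 1.
Quantity traded falls to 1. At q = 1 the demand price is 16 - 1 = 15 and the supply price is (14 + 1)/5 = 3.
Deadweight loss = ½ · (15 - 3) · (11 - 1) = ½ · 12 · 10 = 60.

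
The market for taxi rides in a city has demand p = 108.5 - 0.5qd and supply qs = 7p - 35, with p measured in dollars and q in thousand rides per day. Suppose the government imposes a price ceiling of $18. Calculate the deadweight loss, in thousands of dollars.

Rearranging demand gives qd = 217 - 2p. In a free market, 217 - 2p = 7p - 35 gives the equilibrium p* = 28, q* = 161.
The ceiling of 18 is below the equilibrium price 28, so it binds.
At p = 18: qd = 217 - 2·18 = 181 and qs = 7·18 - 35 = 91.
Quantity traded falls to 91. At q = 91 the demand price is (217 - 91)/2 = 63 and the supply price is (35 + 91)/7 = 18.
Deadweight loss = ½ · (63 - 18) · (161 - 91) = ½ · 45 · 70 = 1575.

1575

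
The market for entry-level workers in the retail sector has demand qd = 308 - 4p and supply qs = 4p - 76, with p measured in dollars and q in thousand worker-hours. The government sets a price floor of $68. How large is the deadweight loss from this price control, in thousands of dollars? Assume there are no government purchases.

Equilibrium: 308 - 4p = 4p - 76, so 384 = 8p and p* = 48, q* = 116.
The floor of 68 is above the equilibrium price 48, so it binds.
At p = 68: qd = 308 - 4·68 = 36 and qs = 4·68 - 76 = 196.
Quantity traded falls to 36. At q = 36 the demand price is (308 - 36)/4 = 68 and the supply price is (76 + 36)/4 = 28.
Deadweight loss = ½ · (68 - 28) · (116 - 36) = ½ · 40 · 80 = 1600.

1600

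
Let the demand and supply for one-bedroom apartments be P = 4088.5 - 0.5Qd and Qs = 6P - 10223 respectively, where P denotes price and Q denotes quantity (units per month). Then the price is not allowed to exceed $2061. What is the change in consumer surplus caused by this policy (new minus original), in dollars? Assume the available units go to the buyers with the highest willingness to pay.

-1912

Rearranging demand gives Qd = 8177 - 2P. Without the control the market clears where 8177 - 2P = 6P - 10223, i.e. P* = 2300 and Q* = 3577.
Because the ceiling (2061) lies below the market-clearing price, it is binding.
At P = 2061: Qd = 8177 - 2·2061 = 4055 and Qs = 6·2061 - 10223 = 2143.
Consumer surplus without the control is ½ · (4088.5 - 2300) · 3577 = 3198732.25.
With the ceiling, 2143 units are sold at 2061 (assume they go to the highest-value buyers). The demand price at Q = 2143 is 3017, so CS = ½ · [(4088.5 - 2061) + (3017 - 2061)] · 2143 = 3196820.25.
Change in consumer surplus = 3196820.25 - 3198732.25 = -1912.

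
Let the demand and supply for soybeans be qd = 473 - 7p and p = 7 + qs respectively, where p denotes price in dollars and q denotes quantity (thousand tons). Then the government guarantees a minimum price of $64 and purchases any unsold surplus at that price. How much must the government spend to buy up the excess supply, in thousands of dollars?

Rearranging supply gives qs = p - 7. Equilibrium: 473 - 7p = p - 7, so 480 = 8p and p* = 60, q* = 53.
Because the floor (64) lies above the market-clearing price, it is binding.
At p = 64: qd = 473 - 7·64 = 25 and qs = 64 - 7 = 57.
Surplus = qs - qd = 32.
Government expenditure = surplus × support price = 32 × 64 = 2048.

2048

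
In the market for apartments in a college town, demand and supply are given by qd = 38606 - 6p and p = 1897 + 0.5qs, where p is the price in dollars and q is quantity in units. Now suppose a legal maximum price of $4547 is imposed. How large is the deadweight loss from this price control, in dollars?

756012

Rearranging supply gives qs = 2p - 3794. Equilibrium: 38606 - 6p = 2p - 3794, so 42400 = 8p and p* = 5300, q* = 6806.
The ceiling of 4547 is below the equilibrium price 5300, so it binds.
At p = 4547: qd = 38606 - 6·4547 = 11324 and qs = 2·4547 - 3794 = 5300.
Quantity traded falls to 5300. At q = 5300 the demand price is (38606 - 5300)/6 = 5551 and the supply price is (3794 + 5300)/2 = 4547.
Deadweight loss = ½ · (5551 - 4547) · (6806 - 5300) = ½ · 1004 · 1506 = 756012.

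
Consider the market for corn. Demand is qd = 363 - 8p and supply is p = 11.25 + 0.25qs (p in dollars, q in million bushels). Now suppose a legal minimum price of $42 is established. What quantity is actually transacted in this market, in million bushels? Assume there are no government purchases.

27

Rearranging supply gives qs = 4p - 45. Equilibrium: 363 - 8p = 4p - 45, so 408 = 12p and p* = 34, q* = 91.
Since 42 > 34, the floor is binding.
At p = 42: qd = 363 - 8·42 = 27 and qs = 4·42 - 45 = 123.
The quantity actually transacted is the short side, demand: 27.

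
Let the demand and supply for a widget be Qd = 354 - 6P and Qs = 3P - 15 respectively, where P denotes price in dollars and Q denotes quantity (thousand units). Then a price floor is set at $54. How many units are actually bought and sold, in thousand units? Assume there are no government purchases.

In a free market, 354 - 6P = 3P - 15 gives the equilibrium P* = 41, Q* = 108.
The floor of 54 is above the equilibrium price 41, so it binds.
At P = 54: Qd = 354 - 6·54 = 30 and Qs = 3·54 - 15 = 147.
The quantity actually transacted is the short side, demand: 30.

30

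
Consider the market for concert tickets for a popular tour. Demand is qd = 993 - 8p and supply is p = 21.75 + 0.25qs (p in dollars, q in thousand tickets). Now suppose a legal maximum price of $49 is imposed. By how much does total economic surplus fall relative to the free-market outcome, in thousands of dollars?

Rearranging supply gives qs = 4p - 87. In a free market, 993 - 8p = 4p - 87 gives the equilibrium p* = 90, q* = 273.
Because the ceiling (49) lies below the market-clearing price, it is binding.
At p = 49: qd = 993 - 8·49 = 601 and qs = 4·49 - 87 = 109.
Quantity traded falls to 109. At q = 109 the demand price is (993 - 109)/8 = 110.5 and the supply price is (87 + 109)/4 = 49.
Deadweight loss = ½ · (110.5 - 49) · (273 - 109) = ½ · 61.5 · 164 = 5043.

5043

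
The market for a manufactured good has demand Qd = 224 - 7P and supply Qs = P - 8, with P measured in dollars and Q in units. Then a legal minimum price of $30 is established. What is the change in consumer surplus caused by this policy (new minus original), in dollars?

Equilibrium: 224 - 7P = P - 8, so 232 = 8P and P* = 29, Q* = 21.
The floor of 30 is above the equilibrium price 29, so it binds.
At P = 30: Qd = 224 - 7·30 = 14 and Qs = 30 - 8 = 22.
Consumer surplus without the control is ½ · (32 - 29) · 21 = 31.5.
With the floor, consumers buy 14 units at 30, so CS = ½ · (32 - 30) · 14 = 14.
Change in consumer surplus = 14 - 31.5 = -17.5.

-17.5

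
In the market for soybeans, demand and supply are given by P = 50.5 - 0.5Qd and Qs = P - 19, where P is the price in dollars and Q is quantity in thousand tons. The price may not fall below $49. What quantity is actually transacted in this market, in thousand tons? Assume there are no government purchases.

3

Rearranging demand gives Qd = 101 - 2P. Without the control the market clears where 101 - 2P = P - 19, i.e. P* = 40 and Q* = 21.
Because the floor (49) lies above the market-clearing price, it is binding.
At P = 49: Qd = 101 - 2·49 = 3 and Qs = 49 - 19 = 30.
The quantity actually transacted is the short side, demand: 3.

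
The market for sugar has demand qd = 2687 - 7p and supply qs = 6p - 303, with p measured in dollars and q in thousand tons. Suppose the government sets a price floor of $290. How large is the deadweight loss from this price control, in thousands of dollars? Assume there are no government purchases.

Equilibrium: 2687 - 7p = 6p - 303, so 2990 = 13p and p* = 230, q* = 1077.
The floor of 290 is above the equilibrium price 230, so it binds.
At p = 290: qd = 2687 - 7·290 = 657 and qs = 6·290 - 303 = 1437.
Quantity traded falls to 657. At q = 657 the demand price is (2687 - 657)/7 = 290 and the supply price is (303 + 657)/6 = 160.
Deadweight loss = ½ · (290 - 160) · (1077 - 657) = ½ · 130 · 420 = 27300.

27300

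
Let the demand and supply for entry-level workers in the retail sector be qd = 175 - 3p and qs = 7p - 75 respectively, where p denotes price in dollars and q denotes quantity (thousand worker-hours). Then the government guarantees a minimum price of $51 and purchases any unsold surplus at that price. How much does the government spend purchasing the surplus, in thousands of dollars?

13260

In a free market, 175 - 3p = 7p - 75 gives the equilibrium p* = 25, q* = 100.
The floor of 51 is above the equilibrium price 25, so it binds.
At p = 51: qd = 175 - 3·51 = 22 and qs = 7·51 - 75 = 282.
Surplus = qs - qd = 260.
Government expenditure = surplus × support price = 260 × 51 = 13260.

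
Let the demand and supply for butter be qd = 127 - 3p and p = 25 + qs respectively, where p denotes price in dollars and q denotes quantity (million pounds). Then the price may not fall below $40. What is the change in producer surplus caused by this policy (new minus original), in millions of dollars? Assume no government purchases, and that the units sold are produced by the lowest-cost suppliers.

-4

Rearranging supply gives qs = p - 25. In a free market, 127 - 3p = p - 25 gives the equilibrium p* = 38, q* = 13.
Since 40 > 38, the floor is binding.
At p = 40: qd = 127 - 3·40 = 7 and qs = 40 - 25 = 15.
Producer surplus without the control is ½ · (38 - 25) · 13 = 84.5.
With the floor, 7 units are sold at 40. The supply price at q = 7 is 32, so PS = ½ · [(40 - 25) + (40 - 32)] · 7 = 80.5.
Change in producer surplus = 80.5 - 84.5 = -4.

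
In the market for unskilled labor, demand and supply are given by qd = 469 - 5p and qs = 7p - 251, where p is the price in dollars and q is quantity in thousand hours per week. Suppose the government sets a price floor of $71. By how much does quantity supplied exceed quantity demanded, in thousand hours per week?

Without the control the market clears where 469 - 5p = 7p - 251, i.e. p* = 60 and q* = 169.
Since 71 > 60, the floor is binding.
At p = 71: qd = 469 - 5·71 = 114 and qs = 7·71 - 251 = 246.
Surplus = qs - qd = 246 - 114 = 132.

132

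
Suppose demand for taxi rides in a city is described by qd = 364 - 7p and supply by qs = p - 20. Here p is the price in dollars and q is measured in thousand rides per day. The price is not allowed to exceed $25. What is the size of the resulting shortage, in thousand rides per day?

Equilibrium: 364 - 7p = p - 20, so 384 = 8p and p* = 48, q* = 28.
Because the ceiling (25) lies below the market-clearing price, it is binding.
At p = 25: qd = 364 - 7·25 = 189 and qs = 25 - 20 = 5.
Shortage = qd - qs = 189 - 5 = 184.

184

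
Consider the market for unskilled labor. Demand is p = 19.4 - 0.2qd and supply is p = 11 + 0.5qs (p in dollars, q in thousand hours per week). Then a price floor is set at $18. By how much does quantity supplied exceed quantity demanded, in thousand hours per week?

7

Rearranging demand gives qd = 97 - 5p; rearranging supply gives qs = 2p - 22. Equilibrium: 97 - 5p = 2p - 22, so 119 = 7p and p* = 17, q* = 12.
Because the floor (18) lies above the market-clearing price, it is binding.
At p = 18: qd = 97 - 5·18 = 7 and qs = 2·18 - 22 = 14.
Surplus = qs - qd = 14 - 7 = 7.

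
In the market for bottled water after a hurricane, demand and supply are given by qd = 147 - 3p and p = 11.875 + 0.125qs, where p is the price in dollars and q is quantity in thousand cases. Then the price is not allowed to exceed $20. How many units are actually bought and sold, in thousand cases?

65

Rearranging supply gives qs = 8p - 95. Setting quantity demanded equal to quantity supplied, 147 - 3p = 8p - 95, gives p* = 22 and q* = 81.
Because the ceiling (20) lies below the market-clearing price, it is binding.
At p = 20: qd = 147 - 3·20 = 87 and qs = 8·20 - 95 = 65.
The quantity actually transacted is the short side, supply: 65.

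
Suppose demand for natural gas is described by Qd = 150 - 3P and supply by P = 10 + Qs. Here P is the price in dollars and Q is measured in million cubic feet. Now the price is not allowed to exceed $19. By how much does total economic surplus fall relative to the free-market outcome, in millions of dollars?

Rearranging supply gives Qs = P - 10. Without the control the market clears where 150 - 3P = P - 10, i.e. P* = 40 and Q* = 30.
Since 19 < 40, the ceiling is binding.
At P = 19: Qd = 150 - 3·19 = 93 and Qs = 19 - 10 = 9.
Quantity traded falls to 9. At Q = 9 the demand price is (150 - 9)/3 = 47 and the supply price is 10 + 9 = 19.
Deadweight loss = ½ · (47 - 19) · (30 - 9) = ½ · 28 · 21 = 294.

294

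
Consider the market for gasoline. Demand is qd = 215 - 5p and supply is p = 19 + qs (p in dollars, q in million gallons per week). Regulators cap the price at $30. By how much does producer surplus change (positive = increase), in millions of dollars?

-139.5

Rearranging supply gives qs = p - 19. Setting quantity demanded equal to quantity supplied, 215 - 5p = p - 19, gives p* = 39 and q* = 20.
Because the ceiling (30) lies below the market-clearing price, it is binding.
At p = 30: qd = 215 - 5·30 = 65 and qs = 30 - 19 = 11.
Producer surplus without the control is ½ · (39 - 19) · 20 = 200.
With the ceiling, producers sell 11 units at 30, so PS = ½ · (30 - 19) · 11 = 60.5.
Change in producer surplus = 60.5 - 200 = -139.5.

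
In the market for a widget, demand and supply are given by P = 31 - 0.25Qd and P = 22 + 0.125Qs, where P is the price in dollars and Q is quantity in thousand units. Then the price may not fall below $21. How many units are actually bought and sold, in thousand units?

Rearranging demand gives Qd = 124 - 4P; rearranging supply gives Qs = 8P - 176. In a free market, 124 - 4P = 8P - 176 gives the equilibrium P* = 25, Q* = 24.
The floor of 21 is below the equilibrium price 25, so it is not binding; the market clears at P* = 25, Q* = 24.

24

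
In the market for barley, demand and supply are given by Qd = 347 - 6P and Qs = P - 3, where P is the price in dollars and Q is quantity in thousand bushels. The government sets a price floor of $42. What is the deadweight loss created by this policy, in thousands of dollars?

0

Equilibrium: 347 - 6P = P - 3, so 350 = 7P and P* = 50, Q* = 47.
The floor of 42 is below the equilibrium price 50, so it is not binding; the market clears at P* = 50, Q* = 47.
Since the control does not bind, no trades are prevented and deadweight loss is zero.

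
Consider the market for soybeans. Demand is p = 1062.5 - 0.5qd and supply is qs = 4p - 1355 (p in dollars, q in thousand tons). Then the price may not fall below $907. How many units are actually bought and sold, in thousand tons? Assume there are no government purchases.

Rearranging demand gives qd = 2125 - 2p. Setting quantity demanded equal to quantity supplied, 2125 - 2p = 4p - 1355, gives p* = 580 and q* = 965.
Since 907 > 580, the floor is binding.
At p = 907: qd = 2125 - 2·907 = 311 and qs = 4·907 - 1355 = 2273.
The quantity actually transacted is the short side, demand: 311.

311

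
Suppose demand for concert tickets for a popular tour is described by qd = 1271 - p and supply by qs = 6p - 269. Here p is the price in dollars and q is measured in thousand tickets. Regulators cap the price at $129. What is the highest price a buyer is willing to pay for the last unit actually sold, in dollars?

Without the control the market clears where 1271 - p = 6p - 269, i.e. p* = 220 and q* = 1051.
Since 129 < 220, the ceiling is binding.
At p = 129: qd = 1271 - 129 = 1142 and qs = 6·129 - 269 = 505.
Only 505 units reach the market. On the demand curve, the marginal buyer's willingness to pay at q = 505 is (1271 - 505) = 766.

766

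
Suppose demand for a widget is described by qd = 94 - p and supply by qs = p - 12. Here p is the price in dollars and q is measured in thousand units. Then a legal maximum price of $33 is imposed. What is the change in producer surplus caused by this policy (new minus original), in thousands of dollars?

Equilibrium: 94 - p = p - 12, so 106 = 2p and p* = 53, q* = 41.
The ceiling of 33 is below the equilibrium price 53, so it binds.
At p = 33: qd = 94 - 33 = 61 and qs = 33 - 12 = 21.
Producer surplus without the control is ½ · (53 - 12) · 41 = 840.5.
With the ceiling, producers sell 21 units at 33, so PS = ½ · (33 - 12) · 21 = 220.5.
Change in producer surplus = 220.5 - 840.5 = -620.

-620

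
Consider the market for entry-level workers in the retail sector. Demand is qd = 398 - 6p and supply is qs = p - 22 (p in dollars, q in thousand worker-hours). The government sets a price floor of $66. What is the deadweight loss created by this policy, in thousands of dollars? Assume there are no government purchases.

Setting quantity demanded equal to quantity supplied, 398 - 6p = p - 22, gives p* = 60 and q* = 38.
Because the floor (66) lies above the market-clearing price, it is binding.
At p = 66: qd = 398 - 6·66 = 2 and qs = 66 - 22 = 44.
Quantity traded falls to 2. At q = 2 the demand price is (398 - 2)/6 = 66 and the supply price is 22 + 2 = 24.
Deadweight loss = ½ · (66 - 24) · (38 - 2) = ½ · 42 · 36 = 756.

756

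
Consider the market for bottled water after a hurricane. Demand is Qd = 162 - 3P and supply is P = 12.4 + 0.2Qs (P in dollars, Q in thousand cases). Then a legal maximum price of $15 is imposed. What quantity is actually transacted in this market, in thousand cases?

Rearranging supply gives Qs = 5P - 62. Without the control the market clears where 162 - 3P = 5P - 62, i.e. P* = 28 and Q* = 78.
Because the ceiling (15) lies below the market-clearing price, it is binding.
At P = 15: Qd = 162 - 3·15 = 117 and Qs = 5·15 - 62 = 13.
The quantity actually transacted is the short side, supply: 13.

13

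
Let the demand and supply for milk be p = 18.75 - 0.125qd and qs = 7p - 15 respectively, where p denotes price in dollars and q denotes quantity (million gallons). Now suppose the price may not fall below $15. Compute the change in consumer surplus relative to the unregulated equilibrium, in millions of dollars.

Rearranging demand gives qd = 150 - 8p. In a free market, 150 - 8p = 7p - 15 gives the equilibrium p* = 11, q* = 62.
Because the floor (15) lies above the market-clearing price, it is binding.
At p = 15: qd = 150 - 8·15 = 30 and qs = 7·15 - 15 = 90.
Consumer surplus without the control is ½ · (18.75 - 11) · 62 = 240.25.
With the floor, consumers buy 30 units at 15, so CS = ½ · (18.75 - 15) · 30 = 56.25.
Change in consumer surplus = 56.25 - 240.25 = -184.

-184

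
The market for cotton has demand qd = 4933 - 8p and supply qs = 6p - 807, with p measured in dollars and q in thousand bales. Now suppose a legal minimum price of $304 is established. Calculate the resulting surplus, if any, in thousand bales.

Without the control the market clears where 4933 - 8p = 6p - 807, i.e. p* = 410 and q* = 1653.
The floor of 304 is below the equilibrium price 410, so it is not binding; the market clears at p* = 410, q* = 1653.
Since the control does not bind, there is no surplus.

0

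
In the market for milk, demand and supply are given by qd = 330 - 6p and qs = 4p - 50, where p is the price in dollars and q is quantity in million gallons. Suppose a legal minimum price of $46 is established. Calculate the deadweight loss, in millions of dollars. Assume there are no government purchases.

480

Setting quantity demanded equal to quantity supplied, 330 - 6p = 4p - 50, gives p* = 38 and q* = 102.
Since 46 > 38, the floor is binding.
At p = 46: qd = 330 - 6·46 = 54 and qs = 4·46 - 50 = 134.
Quantity traded falls to 54. At q = 54 the demand price is (330 - 54)/6 = 46 and the supply price is (50 + 54)/4 = 26.
Deadweight loss = ½ · (46 - 26) · (102 - 54) = ½ · 20 · 48 = 480.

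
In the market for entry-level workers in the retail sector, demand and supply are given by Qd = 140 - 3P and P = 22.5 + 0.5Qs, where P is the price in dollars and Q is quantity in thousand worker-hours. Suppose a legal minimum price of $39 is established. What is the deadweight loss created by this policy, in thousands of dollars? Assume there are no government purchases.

15

Rearranging supply gives Qs = 2P - 45. Equilibrium: 140 - 3P = 2P - 45, so 185 = 5P and P* = 37, Q* = 29.
Because the floor (39) lies above the market-clearing price, it is binding.
At P = 39: Qd = 140 - 3·39 = 23 and Qs = 2·39 - 45 = 33.
Quantity traded falls to 23. At Q = 23 the demand price is (140 - 23)/3 = 39 and the supply price is (45 + 23)/2 = 34.
Deadweight loss = ½ · (39 - 34) · (29 - 23) = ½ · 5 · 6 = 15.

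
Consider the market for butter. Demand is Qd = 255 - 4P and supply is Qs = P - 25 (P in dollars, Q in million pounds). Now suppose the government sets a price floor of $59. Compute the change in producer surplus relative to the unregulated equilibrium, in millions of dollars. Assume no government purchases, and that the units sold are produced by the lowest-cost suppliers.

In a free market, 255 - 4P = P - 25 gives the equilibrium P* = 56, Q* = 31.
Because the floor (59) lies above the market-clearing price, it is binding.
At P = 59: Qd = 255 - 4·59 = 19 and Qs = 59 - 25 = 34.
Producer surplus without the control is ½ · (56 - 25) · 31 = 480.5.
With the floor, 19 units are sold at 59. The supply price at Q = 19 is 44, so PS = ½ · [(59 - 25) + (59 - 44)] · 19 = 465.5.
Change in producer surplus = 465.5 - 480.5 = -15.

-15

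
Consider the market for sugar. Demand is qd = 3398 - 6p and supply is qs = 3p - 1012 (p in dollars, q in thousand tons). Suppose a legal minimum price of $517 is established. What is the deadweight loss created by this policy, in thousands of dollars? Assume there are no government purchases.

Equilibrium: 3398 - 6p = 3p - 1012, so 4410 = 9p and p* = 490, q* = 458.
Since 517 > 490, the floor is binding.
At p = 517: qd = 3398 - 6·517 = 296 and qs = 3·517 - 1012 = 539.
Quantity traded falls to 296. At q = 296 the demand price is (3398 - 296)/6 = 517 and the supply price is (1012 + 296)/3 = 436.
Deadweight loss = ½ · (517 - 436) · (458 - 296) = ½ · 81 · 162 = 6561.

6561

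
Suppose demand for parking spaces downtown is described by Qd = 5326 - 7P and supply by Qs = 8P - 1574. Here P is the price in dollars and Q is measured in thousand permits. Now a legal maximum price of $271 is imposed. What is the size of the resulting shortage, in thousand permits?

Without the control the market clears where 5326 - 7P = 8P - 1574, i.e. P* = 460 and Q* = 2106.
Since 271 < 460, the ceiling is binding.
At P = 271: Qd = 5326 - 7·271 = 3429 and Qs = 8·271 - 1574 = 594.
Shortage = Qd - Qs = 3429 - 594 = 2835.

2835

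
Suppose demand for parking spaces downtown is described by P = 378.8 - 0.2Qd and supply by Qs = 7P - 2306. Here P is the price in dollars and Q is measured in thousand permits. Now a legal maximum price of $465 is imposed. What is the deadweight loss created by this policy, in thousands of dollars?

Rearranging demand gives Qd = 1894 - 5P. In a free market, 1894 - 5P = 7P - 2306 gives the equilibrium P* = 350, Q* = 144.
Since 465 is above P* = 350, the ceiling does not bind and the free-market outcome prevails.
Since the control does not bind, no trades are prevented and deadweight loss is zero.

0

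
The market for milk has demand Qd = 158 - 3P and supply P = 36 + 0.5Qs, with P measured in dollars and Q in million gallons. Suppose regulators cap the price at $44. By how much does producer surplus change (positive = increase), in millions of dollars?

Rearranging supply gives Qs = 2P - 72. In a free market, 158 - 3P = 2P - 72 gives the equilibrium P* = 46, Q* = 20.
The ceiling of 44 is below the equilibrium price 46, so it binds.
At P = 44: Qd = 158 - 3·44 = 26 and Qs = 2·44 - 72 = 16.
Producer surplus without the control is ½ · (46 - 36) · 20 = 100.
With the ceiling, producers sell 16 units at 44, so PS = ½ · (44 - 36) · 16 = 64.
Change in producer surplus = 64 - 100 = -36.

-36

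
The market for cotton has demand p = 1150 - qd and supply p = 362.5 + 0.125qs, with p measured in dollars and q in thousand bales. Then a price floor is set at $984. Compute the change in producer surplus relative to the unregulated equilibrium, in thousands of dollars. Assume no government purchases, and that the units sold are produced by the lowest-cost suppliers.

Rearranging demand gives qd = 1150 - p; rearranging supply gives qs = 8p - 2900. Equilibrium: 1150 - p = 8p - 2900, so 4050 = 9p and p* = 450, q* = 700.
Since 984 > 450, the floor is binding.
At p = 984: qd = 1150 - 984 = 166 and qs = 8·984 - 2900 = 4972.
Producer surplus without the control is ½ · (450 - 362.5) · 700 = 30625.
With the floor, 166 units are sold at 984. The supply price at q = 166 is 383.25, so PS = ½ · [(984 - 362.5) + (984 - 383.25)] · 166 = 101446.75.
Change in producer surplus = 101446.75 - 30625 = 70821.75.

70821.75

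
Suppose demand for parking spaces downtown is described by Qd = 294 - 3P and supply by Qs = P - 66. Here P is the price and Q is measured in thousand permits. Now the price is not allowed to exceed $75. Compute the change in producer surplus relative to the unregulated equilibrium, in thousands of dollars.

-247.5

In a free market, 294 - 3P = P - 66 gives the equilibrium P* = 90, Q* = 24.
The ceiling of 75 is below the equilibrium price 90, so it binds.
At P = 75: Qd = 294 - 3·75 = 69 and Qs = 75 - 66 = 9.
Producer surplus without the control is ½ · (90 - 66) · 24 = 288.
With the ceiling, producers sell 9 units at 75, so PS = ½ · (75 - 66) · 9 = 40.5.
Change in producer surplus = 40.5 - 288 = -247.5.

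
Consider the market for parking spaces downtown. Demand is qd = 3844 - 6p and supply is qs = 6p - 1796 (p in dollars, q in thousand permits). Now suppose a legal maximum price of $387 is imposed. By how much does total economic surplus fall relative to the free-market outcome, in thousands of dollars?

41334

In a free market, 3844 - 6p = 6p - 1796 gives the equilibrium p* = 470, q* = 1024.
The ceiling of 387 is below the equilibrium price 470, so it binds.
At p = 387: qd = 3844 - 6·387 = 1522 and qs = 6·387 - 1796 = 526.
Quantity traded falls to 526. At q = 526 the demand price is (3844 - 526)/6 = 553 and the supply price is (1796 + 526)/6 = 387.
Deadweight loss = ½ · (553 - 387) · (1024 - 526) = ½ · 166 · 498 = 41334.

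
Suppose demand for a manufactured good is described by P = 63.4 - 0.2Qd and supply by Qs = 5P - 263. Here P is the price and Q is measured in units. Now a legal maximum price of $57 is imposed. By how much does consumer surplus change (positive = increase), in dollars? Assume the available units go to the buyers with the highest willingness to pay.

19.5

Rearranging demand gives Qd = 317 - 5P. In a free market, 317 - 5P = 5P - 263 gives the equilibrium P* = 58, Q* = 27.
The ceiling of 57 is below the equilibrium price 58, so it binds.
At P = 57: Qd = 317 - 5·57 = 32 and Qs = 5·57 - 263 = 22.
Consumer surplus without the control is ½ · (63.4 - 58) · 27 = 72.9.
With the ceiling, 22 units are sold at 57 (assume they go to the highest-value buyers). The demand price at Q = 22 is 59, so CS = ½ · [(63.4 - 57) + (59 - 57)] · 22 = 92.4.
Change in consumer surplus = 92.4 - 72.9 = 19.5.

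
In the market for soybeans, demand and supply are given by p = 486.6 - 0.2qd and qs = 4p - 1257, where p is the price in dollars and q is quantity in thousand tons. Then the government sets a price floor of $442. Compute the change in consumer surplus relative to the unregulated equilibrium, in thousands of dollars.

Rearranging demand gives qd = 2433 - 5p. Setting quantity demanded equal to quantity supplied, 2433 - 5p = 4p - 1257, gives p* = 410 and q* = 383.
Because the floor (442) lies above the market-clearing price, it is binding.
At p = 442: qd = 2433 - 5·442 = 223 and qs = 4·442 - 1257 = 511.
Consumer surplus without the control is ½ · (486.6 - 410) · 383 = 14668.9.
With the floor, consumers buy 223 units at 442, so CS = ½ · (486.6 - 442) · 223 = 4972.9.
Change in consumer surplus = 4972.9 - 14668.9 = -9696.

-9696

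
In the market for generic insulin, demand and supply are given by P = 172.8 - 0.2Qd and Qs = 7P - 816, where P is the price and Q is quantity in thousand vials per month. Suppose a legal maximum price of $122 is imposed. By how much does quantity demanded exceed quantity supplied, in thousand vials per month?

216

Rearranging demand gives Qd = 864 - 5P. Setting quantity demanded equal to quantity supplied, 864 - 5P = 7P - 816, gives P* = 140 and Q* = 164.
The ceiling of 122 is below the equilibrium price 140, so it binds.
At P = 122: Qd = 864 - 5·122 = 254 and Qs = 7·122 - 816 = 38.
Shortage = Qd - Qs = 254 - 38 = 216.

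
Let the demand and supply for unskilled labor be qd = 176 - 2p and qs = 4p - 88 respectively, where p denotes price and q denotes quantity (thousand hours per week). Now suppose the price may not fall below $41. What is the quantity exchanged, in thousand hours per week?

88

Without the control the market clears where 176 - 2p = 4p - 88, i.e. p* = 44 and q* = 88.
The floor of 41 is below the equilibrium price 44, so it is not binding; the market clears at p* = 44, q* = 88.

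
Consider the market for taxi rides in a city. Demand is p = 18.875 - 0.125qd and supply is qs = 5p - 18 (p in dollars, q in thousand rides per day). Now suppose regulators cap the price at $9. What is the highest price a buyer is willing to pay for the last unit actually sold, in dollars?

15.5

Rearranging demand gives qd = 151 - 8p. Setting quantity demanded equal to quantity supplied, 151 - 8p = 5p - 18, gives p* = 13 and q* = 47.
Because the ceiling (9) lies below the market-clearing price, it is binding.
At p = 9: qd = 151 - 8·9 = 79 and qs = 5·9 - 18 = 27.
Only 27 units reach the market. On the demand curve, the marginal buyer's willingness to pay at q = 27 is (151 - 27)/8 = 15.5.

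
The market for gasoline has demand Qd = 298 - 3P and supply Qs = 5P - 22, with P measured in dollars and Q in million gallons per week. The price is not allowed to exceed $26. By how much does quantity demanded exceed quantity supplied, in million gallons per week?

Setting quantity demanded equal to quantity supplied, 298 - 3P = 5P - 22, gives P* = 40 and Q* = 178.
Because the ceiling (26) lies below the market-clearing price, it is binding.
At P = 26: Qd = 298 - 3·26 = 220 and Qs = 5·26 - 22 = 108.
Shortage = Qd - Qs = 220 - 108 = 112.

112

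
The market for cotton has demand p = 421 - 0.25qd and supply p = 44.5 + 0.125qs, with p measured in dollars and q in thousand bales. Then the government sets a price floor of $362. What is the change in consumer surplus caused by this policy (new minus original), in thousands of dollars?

-119040

Rearranging demand gives qd = 1684 - 4p; rearranging supply gives qs = 8p - 356. Without the control the market clears where 1684 - 4p = 8p - 356, i.e. p* = 170 and q* = 1004.
Since 362 > 170, the floor is binding.
At p = 362: qd = 1684 - 4·362 = 236 and qs = 8·362 - 356 = 2540.
Consumer surplus without the control is ½ · (421 - 170) · 1004 = 126002.
With the floor, consumers buy 236 units at 362, so CS = ½ · (421 - 362) · 236 = 6962.
Change in consumer surplus = 6962 - 126002 = -119040.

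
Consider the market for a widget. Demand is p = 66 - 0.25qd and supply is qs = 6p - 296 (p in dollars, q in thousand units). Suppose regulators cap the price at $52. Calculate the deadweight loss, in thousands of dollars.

Rearranging demand gives qd = 264 - 4p. Setting quantity demanded equal to quantity supplied, 264 - 4p = 6p - 296, gives p* = 56 and q* = 40.
Because the ceiling (52) lies below the market-clearing price, it is binding.
At p = 52: qd = 264 - 4·52 = 56 and qs = 6·52 - 296 = 16.
Quantity traded falls to 16. At q = 16 the demand price is (264 - 16)/4 = 62 and the supply price is (296 + 16)/6 = 52.
Deadweight loss = ½ · (62 - 52) · (40 - 16) = ½ · 10 · 24 = 120.

120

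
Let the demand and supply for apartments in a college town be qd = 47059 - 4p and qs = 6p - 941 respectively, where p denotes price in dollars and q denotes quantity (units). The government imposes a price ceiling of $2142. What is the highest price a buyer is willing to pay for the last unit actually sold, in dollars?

Setting quantity demanded equal to quantity supplied, 47059 - 4p = 6p - 941, gives p* = 4800 and q* = 27859.
Since 2142 < 4800, the ceiling is binding.
At p = 2142: qd = 47059 - 4·2142 = 38491 and qs = 6·2142 - 941 = 11911.
Only 11911 units reach the market. On the demand curve, the marginal buyer's willingness to pay at q = 11911 is (47059 - 11911)/4 = 8787.

8787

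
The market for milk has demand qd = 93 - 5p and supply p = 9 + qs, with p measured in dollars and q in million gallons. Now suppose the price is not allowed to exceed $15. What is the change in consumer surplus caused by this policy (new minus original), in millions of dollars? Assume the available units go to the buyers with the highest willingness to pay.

11.6

Rearranging supply gives qs = p - 9. In a free market, 93 - 5p = p - 9 gives the equilibrium p* = 17, q* = 8.
Because the ceiling (15) lies below the market-clearing price, it is binding.
At p = 15: qd = 93 - 5·15 = 18 and qs = 15 - 9 = 6.
Consumer surplus without the control is ½ · (18.6 - 17) · 8 = 6.4.
With the ceiling, 6 units are sold at 15 (assume they go to the highest-value buyers). The demand price at q = 6 is 17.4, so CS = ½ · [(18.6 - 15) + (17.4 - 15)] · 6 = 18.
Change in consumer surplus = 18 - 6.4 = 11.6.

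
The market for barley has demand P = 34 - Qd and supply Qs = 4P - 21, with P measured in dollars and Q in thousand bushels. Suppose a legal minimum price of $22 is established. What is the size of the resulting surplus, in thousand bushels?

55

Rearranging demand gives Qd = 34 - P. In a free market, 34 - P = 4P - 21 gives the equilibrium P* = 11, Q* = 23.
The floor of 22 is above the equilibrium price 11, so it binds.
At P = 22: Qd = 34 - 22 = 12 and Qs = 4·22 - 21 = 67.
Surplus = Qs - Qd = 67 - 12 = 55.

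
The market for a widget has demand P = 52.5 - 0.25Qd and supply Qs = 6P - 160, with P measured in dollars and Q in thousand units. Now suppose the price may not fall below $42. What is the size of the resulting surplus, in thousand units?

Rearranging demand gives Qd = 210 - 4P. Without the control the market clears where 210 - 4P = 6P - 160, i.e. P* = 37 and Q* = 62.
Because the floor (42) lies above the market-clearing price, it is binding.
At P = 42: Qd = 210 - 4·42 = 42 and Qs = 6·42 - 160 = 92.
Surplus = Qs - Qd = 92 - 42 = 50.

50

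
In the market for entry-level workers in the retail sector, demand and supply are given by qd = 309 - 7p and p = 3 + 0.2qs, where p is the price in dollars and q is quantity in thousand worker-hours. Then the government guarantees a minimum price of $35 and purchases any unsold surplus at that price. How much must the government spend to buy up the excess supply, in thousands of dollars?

3360

Rearranging supply gives qs = 5p - 15. Setting quantity demanded equal to quantity supplied, 309 - 7p = 5p - 15, gives p* = 27 and q* = 120.
The floor of 35 is above the equilibrium price 27, so it binds.
At p = 35: qd = 309 - 7·35 = 64 and qs = 5·35 - 15 = 160.
Surplus = qs - qd = 96.
Government expenditure = surplus × support price = 96 × 35 = 3360.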